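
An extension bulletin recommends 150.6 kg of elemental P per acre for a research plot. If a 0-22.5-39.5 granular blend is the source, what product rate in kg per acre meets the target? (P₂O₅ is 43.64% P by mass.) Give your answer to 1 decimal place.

1533.8 kg of product per acre

As P₂O₅: 150.6 / 0.4364 = 345.096 kg per acre.
Product per acre = 345.096 / 22.5% = 1533.76 kg.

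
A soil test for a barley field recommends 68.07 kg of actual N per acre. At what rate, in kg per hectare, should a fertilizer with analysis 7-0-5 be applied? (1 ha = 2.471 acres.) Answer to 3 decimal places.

2402.871 kg of product per hectare

Product per acre = 68.07 / 7% = 972.429 kg.
Convert to per hectare: 972.429 × 2.471 = 2402.871 kg.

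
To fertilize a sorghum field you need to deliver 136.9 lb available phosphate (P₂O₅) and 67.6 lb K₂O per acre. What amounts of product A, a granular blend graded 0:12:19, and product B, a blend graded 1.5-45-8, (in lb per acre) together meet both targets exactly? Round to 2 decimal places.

Let a = lb of product A, b = lb of product B (per acre).
P₂O₅: 0.12·a + 0.45·b = 136.9
K₂O: 0.19·a + 0.08·b = 67.6
Eliminate b: (row1) − 0.45/0.08·(row2) → -0.94875·a = -243.35, so a = 256.495.
Then b = (67.6 − 0.19·256.495) / 0.08 = 235.823.

256.50 lb product A, 235.82 lb product B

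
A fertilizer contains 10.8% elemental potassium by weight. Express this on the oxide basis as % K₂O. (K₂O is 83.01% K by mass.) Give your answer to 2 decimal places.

%K₂O = 10.8 / 0.8301 = 13.0105%.

13.01% K₂O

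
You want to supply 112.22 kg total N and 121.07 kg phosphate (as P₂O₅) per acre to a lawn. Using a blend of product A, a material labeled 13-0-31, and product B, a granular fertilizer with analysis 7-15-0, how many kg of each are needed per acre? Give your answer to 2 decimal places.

With a, b = kg per acre of product A and product B:
N: 0.13·a + 0.07·b = 112.22
P₂O₅: 0·a + 0.15·b = 121.07
Solving simultaneously: a = 428.621, b = 807.133.

428.62 kg product A, 807.13 kg product B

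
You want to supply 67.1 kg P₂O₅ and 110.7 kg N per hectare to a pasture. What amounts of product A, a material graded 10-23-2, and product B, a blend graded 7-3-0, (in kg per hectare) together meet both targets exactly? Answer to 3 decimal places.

105.038 kg product A, 1431.374 kg product B

With a, b = kg per hectare of product A and product B:
P₂O₅: 0.23·a + 0.03·b = 67.1
N: 0.1·a + 0.07·b = 110.7
Eliminate a: (row1) − 0.23/0.1·(row2) → -0.131·b = -187.51, so b = 1431.37405.
Back-substitute: a = (67.1 − 0.03·1431.37405) / 0.23 = 105.0382.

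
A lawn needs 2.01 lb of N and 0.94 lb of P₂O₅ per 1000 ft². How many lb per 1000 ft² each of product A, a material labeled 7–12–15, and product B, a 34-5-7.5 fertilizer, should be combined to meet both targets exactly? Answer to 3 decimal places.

With a, b = lb per 1000 ft² of product A and product B:
N: 0.07·a + 0.34·b = 2.01
P₂O₅: 0.12·a + 0.05·b = 0.94
Solving simultaneously: a = 5.87399, b = 4.70241.

5.874 lb product A, 4.702 lb product B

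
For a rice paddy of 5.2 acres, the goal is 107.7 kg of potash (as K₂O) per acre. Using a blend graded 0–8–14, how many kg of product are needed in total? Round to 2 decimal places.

Product per acre = 107.7 / 14% = 769.286 kg.
Total product = 769.286 × 5.2 = 4000.286 kg.

4000.29 kg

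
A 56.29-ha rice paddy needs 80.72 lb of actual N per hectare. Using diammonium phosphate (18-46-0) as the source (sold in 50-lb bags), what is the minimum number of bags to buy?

505 bags

Product per hectare = 80.72 / 18% = 448.444 lb.
Total product = 448.444 × 56.29 = 25242.9 lb.
Bags = ⌈25242.9 / 50⌉ = 505.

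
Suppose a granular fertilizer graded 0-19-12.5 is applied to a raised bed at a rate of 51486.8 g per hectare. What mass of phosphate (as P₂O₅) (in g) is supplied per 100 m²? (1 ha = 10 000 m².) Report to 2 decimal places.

97.82 g P₂O₅ per hundred sq m

P₂O₅ per hectare = 51486.8 × 19% = 9782.49 g.
Convert to per 100 m²: 9782.49 × 0.01 = 97.8249 g.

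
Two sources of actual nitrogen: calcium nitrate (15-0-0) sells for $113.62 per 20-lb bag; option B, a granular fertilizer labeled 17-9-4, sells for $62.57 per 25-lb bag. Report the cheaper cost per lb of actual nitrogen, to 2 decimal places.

calcium nitrate: N per bag = 20 × 15% = 3 lb; cost = 113.62 / 3 = $37.8733/lb N.
option B: N per bag = 25 × 17% = 4.25 lb; cost = 62.57 / 4.25 = $14.7224/lb N.
option B is cheaper.

$14.72 per lb N (option B)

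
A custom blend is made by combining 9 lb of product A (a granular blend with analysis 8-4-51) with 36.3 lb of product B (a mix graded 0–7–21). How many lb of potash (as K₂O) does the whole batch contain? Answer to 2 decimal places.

12.21 lb K₂O

K₂O mass = 51%×9 + 21%×36.3 = 12.213 lb.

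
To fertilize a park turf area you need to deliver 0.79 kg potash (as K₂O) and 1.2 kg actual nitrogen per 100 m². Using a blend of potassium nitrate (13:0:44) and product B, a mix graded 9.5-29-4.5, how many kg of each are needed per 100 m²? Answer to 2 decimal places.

0.59 kg potassium nitrate, 11.83 kg product B

Let a = kg of potassium nitrate, b = kg of product B (per 100 m²).
K₂O: 0.44·a + 0.045·b = 0.79
N: 0.13·a + 0.095·b = 1.2
Eliminate b: (row1) − 0.045/0.095·(row2) → 0.378421·a = 0.221579, so a = 0.585535.
Then b = (1.2 − 0.13·0.585535) / 0.095 = 11.8303.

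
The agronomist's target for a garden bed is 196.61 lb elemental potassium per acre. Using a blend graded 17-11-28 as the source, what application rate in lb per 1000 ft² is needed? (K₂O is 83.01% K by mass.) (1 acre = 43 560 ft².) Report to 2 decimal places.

As K₂O: 196.61 / 0.8301 = 236.851 lb per acre.
Product per acre = 236.851 / 28% = 845.896 lb.
Convert to per 1000 ft²: 845.896 × 0.0229568 = 19.4191 lb.

19.42 lb of product per thousand sq ft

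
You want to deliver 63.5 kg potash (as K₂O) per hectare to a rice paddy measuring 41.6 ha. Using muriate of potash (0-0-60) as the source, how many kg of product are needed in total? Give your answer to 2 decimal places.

Product per hectare = 63.5 / 60% = 105.833 kg.
Total product = 105.833 × 41.6 = 4402.667 kg.

4402.67 kg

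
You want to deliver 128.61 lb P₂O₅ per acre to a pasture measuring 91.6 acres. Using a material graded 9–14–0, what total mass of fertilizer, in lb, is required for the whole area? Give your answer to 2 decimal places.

84147.69 lb

Product per acre = 128.61 / 14% = 918.643 lb.
Total product = 918.643 × 91.6 = 84147.686 lb.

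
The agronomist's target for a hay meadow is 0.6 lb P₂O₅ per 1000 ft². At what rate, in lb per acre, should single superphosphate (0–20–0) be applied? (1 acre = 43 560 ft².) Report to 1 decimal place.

130.7 lb of product per acre

Product per 1000 ft² = 0.6 / 20% = 3 lb.
Convert to per acre: 3 × 43.56 = 130.68 lb.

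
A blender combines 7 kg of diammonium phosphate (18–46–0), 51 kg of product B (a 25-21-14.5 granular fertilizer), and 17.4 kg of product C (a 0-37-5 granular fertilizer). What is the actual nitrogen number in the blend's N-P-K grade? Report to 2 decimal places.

Total mass = 7 + 51 + 17.4 = 75.4 kg.
N mass = 18%×7 + 25%×51 + 0%×17.4 = 14.01 kg.
% N = 14.01 / 75.4 = 18.5809%.

18.58% N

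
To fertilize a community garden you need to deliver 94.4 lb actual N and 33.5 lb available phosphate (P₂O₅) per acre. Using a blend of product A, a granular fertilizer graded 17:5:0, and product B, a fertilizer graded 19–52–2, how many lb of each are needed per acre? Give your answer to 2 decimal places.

With a, b = lb per acre of product A and product B:
N: 0.17·a + 0.19·b = 94.4
P₂O₅: 0.05·a + 0.52·b = 33.5
Eliminate b: (row1) − 0.19/0.52·(row2) → 0.151731·a = 82.1596, so a = 541.483.
Then b = (33.5 − 0.05·541.483) / 0.52 = 12.3574.

541.48 lb product A, 12.36 lb product B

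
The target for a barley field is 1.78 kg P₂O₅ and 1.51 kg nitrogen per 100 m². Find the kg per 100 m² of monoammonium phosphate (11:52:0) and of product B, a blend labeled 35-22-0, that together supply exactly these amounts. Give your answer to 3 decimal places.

1.843 kg monoammonium phosphate, 3.735 kg product B

Let a = kg of monoammonium phosphate, b = kg of product B (per 100 m²).
P₂O₅: 0.52·a + 0.22·b = 1.78
N: 0.11·a + 0.35·b = 1.51
Eliminate b: (row1) − 0.22/0.35·(row2) → 0.450857·a = 0.830857, so a = 1.84284.
Then b = (1.51 − 0.11·1.84284) / 0.35 = 3.73511.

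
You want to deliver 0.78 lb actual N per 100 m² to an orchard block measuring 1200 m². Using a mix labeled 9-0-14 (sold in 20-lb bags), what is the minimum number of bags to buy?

Product per 100 m² = 0.78 / 9% = 8.66667 lb.
Total product = 8.66667 × 1200 / 100 = 104 lb.
Bags = ⌈104 / 20⌉ = 6.

6 bags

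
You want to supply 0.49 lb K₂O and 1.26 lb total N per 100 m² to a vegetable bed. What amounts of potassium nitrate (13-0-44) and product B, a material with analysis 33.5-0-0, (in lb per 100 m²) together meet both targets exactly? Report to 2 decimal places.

Per-100 m² balance (a = potassium nitrate, b = product B):
K₂O: 0.44·a + 0·b = 0.49
N: 0.13·a + 0.335·b = 1.26
Solving simultaneously: a = 1.11364, b = 3.32904.

1.11 lb potassium nitrate, 3.33 lb product B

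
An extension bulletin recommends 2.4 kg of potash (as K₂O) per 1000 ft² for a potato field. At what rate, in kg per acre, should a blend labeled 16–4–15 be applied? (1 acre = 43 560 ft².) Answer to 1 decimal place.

Product per 1000 ft² = 2.4 / 15% = 16 kg.
Convert to per acre: 16 × 43.56 = 696.96 kg.

697.0 kg of product per acre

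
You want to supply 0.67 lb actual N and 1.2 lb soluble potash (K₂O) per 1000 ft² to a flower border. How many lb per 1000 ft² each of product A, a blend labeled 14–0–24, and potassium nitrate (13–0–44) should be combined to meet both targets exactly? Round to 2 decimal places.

4.57 lb product A, 0.24 lb potassium nitrate

Let a = lb of product A, b = lb of potassium nitrate (per 1000 ft²).
N: 0.14·a + 0.13·b = 0.67
K₂O: 0.24·a + 0.44·b = 1.2
Eliminate a: (row1) − 0.14/0.24·(row2) → -0.126667·b = -0.03, so b = 0.236842.
Back-substitute: a = (0.67 − 0.13·0.236842) / 0.14 = 4.56579.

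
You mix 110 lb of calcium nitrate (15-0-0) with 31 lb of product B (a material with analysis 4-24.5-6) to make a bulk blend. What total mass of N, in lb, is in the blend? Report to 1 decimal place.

N mass = 15%×110 + 4%×31 = 17.74 lb.

17.7 lb N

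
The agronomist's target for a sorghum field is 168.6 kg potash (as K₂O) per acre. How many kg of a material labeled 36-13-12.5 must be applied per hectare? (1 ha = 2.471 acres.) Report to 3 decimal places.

Product per acre = 168.6 / 12.5% = 1348.8 kg.
Convert to per hectare: 1348.8 × 2.471 = 3332.8848 kg.

3332.885 kg of product per hectare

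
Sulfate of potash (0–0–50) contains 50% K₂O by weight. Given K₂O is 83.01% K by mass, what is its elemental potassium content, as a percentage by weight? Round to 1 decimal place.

41.5% K

%K = 50 × 0.8301 = 41.505%.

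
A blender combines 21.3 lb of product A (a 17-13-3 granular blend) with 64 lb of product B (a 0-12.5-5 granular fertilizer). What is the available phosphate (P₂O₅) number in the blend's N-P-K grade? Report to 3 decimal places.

Total mass = 21.3 + 64 = 85.3 lb.
P₂O₅ mass = 13%×21.3 + 12.5%×64 = 10.769 lb.
% P₂O₅ = 10.769 / 85.3 = 12.6249%.

12.625% P₂O₅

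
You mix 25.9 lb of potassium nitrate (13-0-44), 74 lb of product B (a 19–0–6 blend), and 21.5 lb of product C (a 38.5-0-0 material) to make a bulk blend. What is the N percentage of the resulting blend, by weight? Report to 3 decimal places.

21.173% N

Total mass = 25.9 + 74 + 21.5 = 121.4 lb.
N mass = 13%×25.9 + 19%×74 + 38.5%×21.5 = 25.7045 lb.
% N = 25.7045 / 121.4 = 21.1734%.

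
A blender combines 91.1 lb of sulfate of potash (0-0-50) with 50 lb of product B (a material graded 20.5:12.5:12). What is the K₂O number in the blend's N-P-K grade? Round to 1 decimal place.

Total mass = 91.1 + 50 = 141.1 lb.
K₂O mass = 50%×91.1 + 12%×50 = 51.55 lb.
% K₂O = 51.55 / 141.1 = 36.5344%.

36.5% K₂O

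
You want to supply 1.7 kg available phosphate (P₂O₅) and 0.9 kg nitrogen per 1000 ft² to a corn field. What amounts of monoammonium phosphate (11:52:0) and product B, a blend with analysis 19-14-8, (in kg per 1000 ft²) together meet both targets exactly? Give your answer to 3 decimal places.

Let a = kg of monoammonium phosphate, b = kg of product B (per 1000 ft²).
P₂O₅: 0.52·a + 0.14·b = 1.7
N: 0.11·a + 0.19·b = 0.9
Eliminate b: (row1) − 0.14/0.19·(row2) → 0.438947·a = 1.03684, so a = 2.36211.
Then b = (0.9 − 0.11·2.36211) / 0.19 = 3.3693.

2.362 kg monoammonium phosphate, 3.369 kg product B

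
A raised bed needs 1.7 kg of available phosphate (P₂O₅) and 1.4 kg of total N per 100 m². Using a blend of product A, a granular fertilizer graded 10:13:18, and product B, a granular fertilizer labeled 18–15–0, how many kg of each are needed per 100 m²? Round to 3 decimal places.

Per-100 m² balance (a = product A, b = product B):
P₂O₅: 0.13·a + 0.15·b = 1.7
N: 0.1·a + 0.18·b = 1.4
Eliminate a: (row1) − 0.13/0.1·(row2) → -0.084·b = -0.12, so b = 1.42857.
Back-substitute: a = (1.7 − 0.15·1.42857) / 0.13 = 11.4286.

11.429 kg product A, 1.429 kg product B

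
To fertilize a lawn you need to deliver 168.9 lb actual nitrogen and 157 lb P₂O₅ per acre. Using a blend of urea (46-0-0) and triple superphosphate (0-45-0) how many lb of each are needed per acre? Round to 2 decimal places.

Let a = lb of urea, b = lb of triple superphosphate (per acre).
N: 0.46·a + 0·b = 168.9
P₂O₅: 0·a + 0.45·b = 157
Solving simultaneously: a = 367.174, b = 348.889.

367.17 lb urea, 348.89 lb triple superphosphate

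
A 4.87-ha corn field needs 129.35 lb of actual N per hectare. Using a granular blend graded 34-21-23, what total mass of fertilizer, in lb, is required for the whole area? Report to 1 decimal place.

1852.7 lb

Product per hectare = 129.35 / 34% = 380.441 lb.
Total product = 380.441 × 4.87 = 1852.749 lb.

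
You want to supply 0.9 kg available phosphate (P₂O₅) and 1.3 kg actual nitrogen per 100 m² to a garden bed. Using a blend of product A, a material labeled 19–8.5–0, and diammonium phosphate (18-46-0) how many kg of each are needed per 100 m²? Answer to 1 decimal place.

With a, b = kg per 100 m² of product A and diammonium phosphate:
P₂O₅: 0.085·a + 0.46·b = 0.9
N: 0.19·a + 0.18·b = 1.3
From row1: a = (0.9 − 0.46·b) / 0.085.
Into row2: 0.19·(0.9 − 0.46·b)/0.085 + 0.18·b = 1.3 → b = 0.839112, a = 6.04716.

6.0 kg product A, 0.8 kg diammonium phosphate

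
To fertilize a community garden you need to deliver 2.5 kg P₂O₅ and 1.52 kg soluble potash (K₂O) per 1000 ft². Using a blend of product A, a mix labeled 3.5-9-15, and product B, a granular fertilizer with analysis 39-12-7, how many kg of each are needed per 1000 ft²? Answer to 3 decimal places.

Per-1000 ft² balance (a = product A, b = product B):
P₂O₅: 0.09·a + 0.12·b = 2.5
K₂O: 0.15·a + 0.07·b = 1.52
Solving simultaneously: a = 0.632479, b = 20.35897.

0.632 kg product A, 20.359 kg product B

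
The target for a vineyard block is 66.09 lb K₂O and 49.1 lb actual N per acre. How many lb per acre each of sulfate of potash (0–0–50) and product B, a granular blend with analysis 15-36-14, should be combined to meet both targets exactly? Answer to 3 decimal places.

40.527 lb sulfate of potash, 327.333 lb product B

Let a = lb of sulfate of potash, b = lb of product B (per acre).
K₂O: 0.5·a + 0.14·b = 66.09
N: 0·a + 0.15·b = 49.1
Solving simultaneously: a = 40.5267, b = 327.3333.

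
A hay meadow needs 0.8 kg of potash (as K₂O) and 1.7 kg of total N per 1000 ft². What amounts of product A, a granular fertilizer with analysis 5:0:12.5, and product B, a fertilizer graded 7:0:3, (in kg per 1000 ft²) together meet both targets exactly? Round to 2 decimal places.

Let a = kg of product A, b = kg of product B (per 1000 ft²).
K₂O: 0.125·a + 0.03·b = 0.8
N: 0.05·a + 0.07·b = 1.7
Eliminate b: (row1) − 0.03/0.07·(row2) → 0.103571·a = 0.0714286, so a = 0.689655.
Then b = (1.7 − 0.05·0.689655) / 0.07 = 23.7931.

0.69 kg product A, 23.79 kg product B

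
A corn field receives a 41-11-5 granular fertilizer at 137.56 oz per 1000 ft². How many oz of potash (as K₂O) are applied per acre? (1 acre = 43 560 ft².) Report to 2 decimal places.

K₂O per 1000 ft² = 137.56 × 5% = 6.878 oz.
Convert to per acre: 6.878 × 43.56 = 299.606 oz.

299.61 oz K₂O per acre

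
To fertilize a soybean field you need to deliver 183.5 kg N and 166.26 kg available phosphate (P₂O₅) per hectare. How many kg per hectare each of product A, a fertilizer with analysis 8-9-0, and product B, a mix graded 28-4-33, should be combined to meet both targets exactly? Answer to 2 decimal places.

Per-hectare balance (a = product A, b = product B):
N: 0.08·a + 0.28·b = 183.5
P₂O₅: 0.09·a + 0.04·b = 166.26
Eliminate a: (row1) − 0.08/0.09·(row2) → 0.244444·b = 35.7133, so b = 146.1.
Back-substitute: a = (183.5 − 0.28·146.1) / 0.08 = 1782.4.

1782.40 kg product A, 146.10 kg product B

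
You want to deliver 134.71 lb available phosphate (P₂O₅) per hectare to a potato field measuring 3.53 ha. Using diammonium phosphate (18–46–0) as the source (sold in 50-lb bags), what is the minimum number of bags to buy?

Product per hectare = 134.71 / 46% = 292.848 lb.
Total product = 292.848 × 3.53 = 1033.75 lb.
Bags = ⌈1033.75 / 50⌉ = 21.

21 bags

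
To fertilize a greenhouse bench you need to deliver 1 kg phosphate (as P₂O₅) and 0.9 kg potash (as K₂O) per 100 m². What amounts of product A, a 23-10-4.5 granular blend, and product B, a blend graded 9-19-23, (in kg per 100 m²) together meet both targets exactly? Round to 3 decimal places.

Let a = kg of product A, b = kg of product B (per 100 m²).
P₂O₅: 0.1·a + 0.19·b = 1
K₂O: 0.045·a + 0.23·b = 0.9
From row1: a = (1 − 0.19·b) / 0.1.
Into row2: 0.045·(1 − 0.19·b)/0.1 + 0.23·b = 0.9 → b = 3.11419, a = 4.08304.

4.083 kg product A, 3.114 kg product B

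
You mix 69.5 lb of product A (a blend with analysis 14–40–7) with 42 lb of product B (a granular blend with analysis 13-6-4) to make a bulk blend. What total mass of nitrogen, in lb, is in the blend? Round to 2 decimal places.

15.19 lb N

N mass = 14%×69.5 + 13%×42 = 15.19 lb.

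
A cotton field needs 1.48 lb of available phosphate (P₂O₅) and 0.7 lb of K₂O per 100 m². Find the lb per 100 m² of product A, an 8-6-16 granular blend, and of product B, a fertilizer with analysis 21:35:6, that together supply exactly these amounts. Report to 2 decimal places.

Per-100 m² balance (a = product A, b = product B):
P₂O₅: 0.06·a + 0.35·b = 1.48
K₂O: 0.16·a + 0.06·b = 0.7
From row1: a = (1.48 − 0.35·b) / 0.06.
Into row2: 0.16·(1.48 − 0.35·b)/0.06 + 0.06·b = 0.7 → b = 3.71756, a = 2.98092.

2.98 lb product A, 3.72 lb product B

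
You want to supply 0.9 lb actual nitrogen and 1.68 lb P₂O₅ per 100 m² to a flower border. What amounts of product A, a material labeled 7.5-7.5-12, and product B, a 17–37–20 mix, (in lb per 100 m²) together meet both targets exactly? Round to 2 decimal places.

With a, b = lb per 100 m² of product A and product B:
N: 0.075·a + 0.17·b = 0.9
P₂O₅: 0.075·a + 0.37·b = 1.68
Solving simultaneously: a = 3.16, b = 3.9.

3.16 lb product A, 3.90 lb product B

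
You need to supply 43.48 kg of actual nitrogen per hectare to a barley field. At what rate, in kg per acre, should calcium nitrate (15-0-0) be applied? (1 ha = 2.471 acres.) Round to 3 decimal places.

117.307 kg of product per acre

Product per hectare = 43.48 / 15% = 289.867 kg.
Convert to per acre: 289.867 × 0.404694 = 117.3074 kg.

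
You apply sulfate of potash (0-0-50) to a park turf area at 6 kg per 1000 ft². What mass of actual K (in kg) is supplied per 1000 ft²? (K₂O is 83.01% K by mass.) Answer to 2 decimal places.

2.49 kg K per thousand sq ft

K₂O per 1000 ft² = 6 × 50% = 3 kg.
Elemental K = 3 × 0.8301 = 2.4903 kg per 1000 ft².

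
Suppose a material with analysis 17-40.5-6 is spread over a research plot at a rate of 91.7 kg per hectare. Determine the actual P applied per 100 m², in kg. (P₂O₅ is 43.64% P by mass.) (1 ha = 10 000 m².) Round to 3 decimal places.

P₂O₅ per hectare = 91.7 × 40.5% = 37.1385 kg.
Elemental P = 37.1385 × 0.4364 = 16.2072 kg per hectare.
Convert to per 100 m²: 16.2072 × 0.01 = 0.162072 kg.

0.162 kg P per hundred sq m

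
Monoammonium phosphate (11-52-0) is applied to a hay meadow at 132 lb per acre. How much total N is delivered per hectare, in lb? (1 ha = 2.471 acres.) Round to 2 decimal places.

nitrogen per acre = 132 × 11% = 14.52 lb.
Convert to per hectare: 14.52 × 2.471 = 35.8789 lb.

35.88 lb N per hectare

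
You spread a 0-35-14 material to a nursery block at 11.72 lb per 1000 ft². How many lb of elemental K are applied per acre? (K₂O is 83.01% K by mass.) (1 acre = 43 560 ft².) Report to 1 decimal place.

59.3 lb K per acre

K₂O per 1000 ft² = 11.72 × 14% = 1.6408 lb.
Elemental K = 1.6408 × 0.8301 = 1.36203 lb per 1000 ft².
Convert to per acre: 1.36203 × 43.56 = 59.3299 lb.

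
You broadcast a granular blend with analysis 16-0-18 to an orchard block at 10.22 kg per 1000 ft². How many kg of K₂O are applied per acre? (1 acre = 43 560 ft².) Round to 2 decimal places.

80.13 kg K₂O per acre

K₂O per 1000 ft² = 10.22 × 18% = 1.8396 kg.
Convert to per acre: 1.8396 × 43.56 = 80.133 kg.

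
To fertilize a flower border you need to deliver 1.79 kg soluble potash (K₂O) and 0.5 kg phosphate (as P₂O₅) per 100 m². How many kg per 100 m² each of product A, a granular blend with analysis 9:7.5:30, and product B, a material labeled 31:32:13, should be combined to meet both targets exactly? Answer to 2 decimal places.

5.89 kg product A, 0.18 kg product B

Per-100 m² balance (a = product A, b = product B):
K₂O: 0.3·a + 0.13·b = 1.79
P₂O₅: 0.075·a + 0.32·b = 0.5
From row1: a = (1.79 − 0.13·b) / 0.3.
Into row2: 0.075·(1.79 − 0.13·b)/0.3 + 0.32·b = 0.5 → b = 0.182609, a = 5.88754.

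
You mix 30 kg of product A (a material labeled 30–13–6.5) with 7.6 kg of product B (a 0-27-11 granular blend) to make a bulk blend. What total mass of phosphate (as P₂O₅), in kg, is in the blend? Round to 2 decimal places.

5.95 kg P₂O₅

P₂O₅ mass = 13%×30 + 27%×7.6 = 5.952 kg.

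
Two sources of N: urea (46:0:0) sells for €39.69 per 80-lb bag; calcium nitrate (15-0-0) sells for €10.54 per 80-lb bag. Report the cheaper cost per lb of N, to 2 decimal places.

€0.88 per lb N (calcium nitrate)

urea: N per bag = 80 × 46% = 36.8 lb; cost = 39.69 / 36.8 = €1.0785/lb N.
calcium nitrate: N per bag = 80 × 15% = 12 lb; cost = 10.54 / 12 = €0.8783/lb N.
calcium nitrate is cheaper.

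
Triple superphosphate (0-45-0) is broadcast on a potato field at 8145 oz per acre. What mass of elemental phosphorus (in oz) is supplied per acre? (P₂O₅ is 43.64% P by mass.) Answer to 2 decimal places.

P₂O₅ per acre = 8145 × 45% = 3665.25 oz.
Elemental P = 3665.25 × 0.4364 = 1599.515 oz per acre.

1599.52 oz P per acre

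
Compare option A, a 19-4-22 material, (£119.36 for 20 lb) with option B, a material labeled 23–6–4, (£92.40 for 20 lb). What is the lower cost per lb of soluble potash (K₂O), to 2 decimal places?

£27.13 per lb K₂O (option A)

option A: K₂O per bag = 20 × 22% = 4.4 lb; cost = 119.36 / 4.4 = £27.1273/lb K₂O.
option B: K₂O per bag = 20 × 4% = 0.8 lb; cost = 92.40 / 0.8 = £115.5000/lb K₂O.
option A is cheaper.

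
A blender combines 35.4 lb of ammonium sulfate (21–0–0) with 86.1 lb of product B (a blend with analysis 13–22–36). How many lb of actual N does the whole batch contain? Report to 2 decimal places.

N mass = 21%×35.4 + 13%×86.1 = 18.627 lb.

18.63 lb N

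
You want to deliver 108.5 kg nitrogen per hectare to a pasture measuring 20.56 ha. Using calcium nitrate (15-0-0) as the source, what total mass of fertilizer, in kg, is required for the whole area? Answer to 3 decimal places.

14871.733 kg

Product per hectare = 108.5 / 15% = 723.333 kg.
Total product = 723.333 × 20.56 = 14871.7333 kg.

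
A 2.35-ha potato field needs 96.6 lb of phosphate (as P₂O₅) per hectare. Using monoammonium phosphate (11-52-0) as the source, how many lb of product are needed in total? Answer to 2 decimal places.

Product per hectare = 96.6 / 52% = 185.769 lb.
Total product = 185.769 × 2.35 = 436.558 lb.

436.56 lb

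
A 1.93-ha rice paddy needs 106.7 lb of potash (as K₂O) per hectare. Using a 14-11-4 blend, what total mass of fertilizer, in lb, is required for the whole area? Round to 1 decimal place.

5148.3 lb

Product per hectare = 106.7 / 4% = 2667.5 lb.
Total product = 2667.5 × 1.93 = 5148.27 lb.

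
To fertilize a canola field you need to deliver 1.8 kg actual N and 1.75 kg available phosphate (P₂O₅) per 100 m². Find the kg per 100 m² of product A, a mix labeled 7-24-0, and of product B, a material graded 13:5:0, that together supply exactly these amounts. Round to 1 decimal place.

5.0 kg product A, 11.2 kg product B

Per-100 m² balance (a = product A, b = product B):
N: 0.07·a + 0.13·b = 1.8
P₂O₅: 0.24·a + 0.05·b = 1.75
From row1: a = (1.8 − 0.13·b) / 0.07.
Into row2: 0.24·(1.8 − 0.13·b)/0.07 + 0.05·b = 1.75 → b = 11.1733, a = 4.9639.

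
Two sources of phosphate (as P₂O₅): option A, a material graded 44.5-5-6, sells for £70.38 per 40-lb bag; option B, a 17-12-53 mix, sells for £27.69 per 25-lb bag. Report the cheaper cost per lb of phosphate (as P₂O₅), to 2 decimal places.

£9.23 per lb P₂O₅ (option B)

option A: P₂O₅ per bag = 40 × 5% = 2 lb; cost = 70.38 / 2 = £35.1900/lb P₂O₅.
option B: P₂O₅ per bag = 25 × 12% = 3 lb; cost = 27.69 / 3 = £9.2300/lb P₂O₅.
option B is cheaper.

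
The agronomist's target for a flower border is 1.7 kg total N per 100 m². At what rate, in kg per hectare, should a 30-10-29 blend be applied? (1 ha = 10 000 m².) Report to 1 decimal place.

566.7 kg of product per hectare

Product per 100 m² = 1.7 / 30% = 5.66667 kg.
Convert to per hectare: 5.66667 × 100 = 566.667 kg.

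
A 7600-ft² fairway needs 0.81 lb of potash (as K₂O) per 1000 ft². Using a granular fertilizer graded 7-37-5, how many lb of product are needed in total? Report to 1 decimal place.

Product per 1000 ft² = 0.81 / 5% = 16.2 lb.
Total product = 16.2 × 7600 / 1000 = 123.12 lb.

123.1 lb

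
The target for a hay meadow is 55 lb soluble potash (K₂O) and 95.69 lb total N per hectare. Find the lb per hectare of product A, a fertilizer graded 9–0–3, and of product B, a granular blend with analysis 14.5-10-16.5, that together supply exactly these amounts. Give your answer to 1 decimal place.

744.2 lb product A, 198.0 lb product B

Per-hectare balance (a = product A, b = product B):
K₂O: 0.03·a + 0.165·b = 55
N: 0.09·a + 0.145·b = 95.69
Eliminate b: (row1) − 0.165/0.145·(row2) → -0.0724138·a = -53.8886, so a = 744.176.
Then b = (95.69 − 0.09·744.176) / 0.145 = 198.029.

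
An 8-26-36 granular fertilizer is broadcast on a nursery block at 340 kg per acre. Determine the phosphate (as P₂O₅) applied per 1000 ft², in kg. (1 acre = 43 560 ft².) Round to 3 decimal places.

P₂O₅ per acre = 340 × 26% = 88.4 kg.
Convert to per 1000 ft²: 88.4 × 0.0229568 = 2.02938 kg.

2.029 kg P₂O₅ per thousand sq ft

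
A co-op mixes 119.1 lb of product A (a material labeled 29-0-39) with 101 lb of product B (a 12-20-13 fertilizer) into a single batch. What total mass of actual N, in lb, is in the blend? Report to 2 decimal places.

46.66 lb N

N mass = 29%×119.1 + 12%×101 = 46.659 lb.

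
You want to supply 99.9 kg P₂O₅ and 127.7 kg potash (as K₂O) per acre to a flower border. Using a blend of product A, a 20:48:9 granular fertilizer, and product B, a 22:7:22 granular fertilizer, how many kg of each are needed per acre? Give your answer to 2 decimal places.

Per-acre balance (a = product A, b = product B):
P₂O₅: 0.48·a + 0.07·b = 99.9
K₂O: 0.09·a + 0.22·b = 127.7
Eliminate a: (row1) − 0.48/0.09·(row2) → -1.10333·b = -581.167, so b = 526.737.
Back-substitute: a = (99.9 − 0.07·526.737) / 0.48 = 131.309.

131.31 kg product A, 526.74 kg product B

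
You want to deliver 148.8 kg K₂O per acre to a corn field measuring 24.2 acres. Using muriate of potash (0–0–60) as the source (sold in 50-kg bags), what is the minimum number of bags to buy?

Product per acre = 148.8 / 60% = 248 kg.
Total product = 248 × 24.2 = 6001.6 kg.
Bags = ⌈6001.6 / 50⌉ = 121.

121 bags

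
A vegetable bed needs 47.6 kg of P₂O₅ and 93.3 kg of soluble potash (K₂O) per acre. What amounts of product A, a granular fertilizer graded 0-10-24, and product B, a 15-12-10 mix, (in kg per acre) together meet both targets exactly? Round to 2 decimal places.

342.34 kg product A, 111.38 kg product B

Let a = kg of product A, b = kg of product B (per acre).
P₂O₅: 0.1·a + 0.12·b = 47.6
K₂O: 0.24·a + 0.1·b = 93.3
Eliminate a: (row1) − 0.1/0.24·(row2) → 0.0783333·b = 8.725, so b = 111.383.
Back-substitute: a = (47.6 − 0.12·111.383) / 0.1 = 342.3404.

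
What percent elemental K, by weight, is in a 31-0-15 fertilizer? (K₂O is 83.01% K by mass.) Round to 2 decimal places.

%K = 15 × 0.8301 = 12.4515%.

12.45% K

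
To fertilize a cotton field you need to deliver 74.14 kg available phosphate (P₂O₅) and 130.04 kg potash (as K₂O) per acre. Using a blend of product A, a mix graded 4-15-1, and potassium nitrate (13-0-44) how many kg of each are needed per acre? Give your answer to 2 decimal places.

With a, b = kg per acre of product A and potassium nitrate:
P₂O₅: 0.15·a + 0·b = 74.14
K₂O: 0.01·a + 0.44·b = 130.04
Solving simultaneously: a = 494.267, b = 284.312.

494.27 kg product A, 284.31 kg potassium nitrate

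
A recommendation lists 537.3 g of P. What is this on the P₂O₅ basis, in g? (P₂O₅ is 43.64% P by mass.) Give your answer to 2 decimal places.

1231.21 g P₂O₅

P₂O₅ = 537.3 / 0.4364 = 1231.2099 g.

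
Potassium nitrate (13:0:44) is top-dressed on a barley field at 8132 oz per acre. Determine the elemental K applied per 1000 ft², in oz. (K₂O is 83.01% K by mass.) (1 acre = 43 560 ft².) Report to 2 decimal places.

K₂O per acre = 8132 × 44% = 3578.08 oz.
Elemental K = 3578.08 × 0.8301 = 2970.16 oz per acre.
Convert to per 1000 ft²: 2970.16 × 0.0229568 = 68.1856 oz.

68.19 oz K per thousand sq ft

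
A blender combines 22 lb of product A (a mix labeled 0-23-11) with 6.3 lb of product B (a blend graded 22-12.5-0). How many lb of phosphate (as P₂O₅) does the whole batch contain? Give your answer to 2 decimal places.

5.85 lb P₂O₅

P₂O₅ mass = 23%×22 + 12.5%×6.3 = 5.8475 lb.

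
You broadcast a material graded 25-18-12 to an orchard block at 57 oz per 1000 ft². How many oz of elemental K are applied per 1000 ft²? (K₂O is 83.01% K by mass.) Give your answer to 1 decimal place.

5.7 oz K per thousand sq ft

K₂O per 1000 ft² = 57 × 12% = 6.84 oz.
Elemental K = 6.84 × 0.8301 = 5.67788 oz per 1000 ft².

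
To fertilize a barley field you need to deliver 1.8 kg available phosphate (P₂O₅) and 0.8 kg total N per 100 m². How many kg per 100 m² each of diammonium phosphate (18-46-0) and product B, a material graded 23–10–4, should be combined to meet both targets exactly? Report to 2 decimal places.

3.80 kg diammonium phosphate, 0.50 kg product B

With a, b = kg per 100 m² of diammonium phosphate and product B:
P₂O₅: 0.46·a + 0.1·b = 1.8
N: 0.18·a + 0.23·b = 0.8
Eliminate b: (row1) − 0.1/0.23·(row2) → 0.381739·a = 1.45217, so a = 3.8041.
Then b = (0.8 − 0.18·3.8041) / 0.23 = 0.501139.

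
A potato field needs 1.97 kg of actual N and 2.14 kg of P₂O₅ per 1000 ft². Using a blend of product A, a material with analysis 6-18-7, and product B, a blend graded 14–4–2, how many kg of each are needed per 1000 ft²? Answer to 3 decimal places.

9.684 kg product A, 9.921 kg product B

Per-1000 ft² balance (a = product A, b = product B):
N: 0.06·a + 0.14·b = 1.97
P₂O₅: 0.18·a + 0.04·b = 2.14
From row1: a = (1.97 − 0.14·b) / 0.06.
Into row2: 0.18·(1.97 − 0.14·b)/0.06 + 0.04·b = 2.14 → b = 9.92105, a = 9.68421.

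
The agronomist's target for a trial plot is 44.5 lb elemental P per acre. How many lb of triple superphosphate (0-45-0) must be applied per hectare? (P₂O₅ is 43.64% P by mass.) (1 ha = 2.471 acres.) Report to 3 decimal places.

559.932 lb of product per hectare

As P₂O₅: 44.5 / 0.4364 = 101.971 lb per acre.
Product per acre = 101.971 / 45% = 226.601 lb.
Convert to per hectare: 226.601 × 2.471 = 559.9323 lb.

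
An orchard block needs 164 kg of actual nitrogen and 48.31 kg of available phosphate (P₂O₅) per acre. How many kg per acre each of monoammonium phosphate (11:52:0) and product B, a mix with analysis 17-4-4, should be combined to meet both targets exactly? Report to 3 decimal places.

19.675 kg monoammonium phosphate, 951.975 kg product B

With a, b = kg per acre of monoammonium phosphate and product B:
N: 0.11·a + 0.17·b = 164
P₂O₅: 0.52·a + 0.04·b = 48.31
Solving simultaneously: a = 19.675, b = 951.975.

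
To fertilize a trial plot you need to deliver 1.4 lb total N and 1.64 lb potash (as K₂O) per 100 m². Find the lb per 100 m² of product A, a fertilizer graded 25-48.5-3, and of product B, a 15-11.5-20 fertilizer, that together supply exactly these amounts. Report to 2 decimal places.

0.75 lb product A, 8.09 lb product B

With a, b = lb per 100 m² of product A and product B:
N: 0.25·a + 0.15·b = 1.4
K₂O: 0.03·a + 0.2·b = 1.64
From row1: a = (1.4 − 0.15·b) / 0.25.
Into row2: 0.03·(1.4 − 0.15·b)/0.25 + 0.2·b = 1.64 → b = 8.08791, a = 0.747253.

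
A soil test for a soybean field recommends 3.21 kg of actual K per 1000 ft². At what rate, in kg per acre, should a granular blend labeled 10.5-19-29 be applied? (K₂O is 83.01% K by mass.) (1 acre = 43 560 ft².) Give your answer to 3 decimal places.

580.851 kg of product per acre

As K₂O: 3.21 / 0.8301 = 3.867 kg per 1000 ft².
Product per 1000 ft² = 3.867 / 29% = 13.3345 kg.
Convert to per acre: 13.3345 × 43.56 = 580.8507 kg.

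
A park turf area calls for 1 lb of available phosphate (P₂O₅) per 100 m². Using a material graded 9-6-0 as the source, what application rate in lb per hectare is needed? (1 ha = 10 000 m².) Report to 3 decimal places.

1666.667 lb of product per hectare

Product per 100 m² = 1 / 6% = 16.6667 lb.
Convert to per hectare: 16.6667 × 100 = 1666.6667 lb.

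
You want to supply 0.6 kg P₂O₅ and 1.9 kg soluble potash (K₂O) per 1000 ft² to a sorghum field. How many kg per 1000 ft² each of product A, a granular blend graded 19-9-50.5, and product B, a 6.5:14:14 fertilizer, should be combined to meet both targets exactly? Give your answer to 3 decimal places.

3.133 kg product A, 2.272 kg product B

Per-1000 ft² balance (a = product A, b = product B):
P₂O₅: 0.09·a + 0.14·b = 0.6
K₂O: 0.505·a + 0.14·b = 1.9
Eliminate b: (row1) − 0.14/0.14·(row2) → -0.415·a = -1.3, so a = 3.13253.
Then b = (1.9 − 0.505·3.13253) / 0.14 = 2.27194.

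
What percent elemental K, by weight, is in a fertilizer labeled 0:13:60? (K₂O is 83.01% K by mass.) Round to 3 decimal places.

%K = 60 × 0.8301 = 49.806%.

49.806% K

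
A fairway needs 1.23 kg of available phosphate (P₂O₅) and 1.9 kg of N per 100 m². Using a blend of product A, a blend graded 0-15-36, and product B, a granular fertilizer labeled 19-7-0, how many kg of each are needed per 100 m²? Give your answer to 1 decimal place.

Per-100 m² balance (a = product A, b = product B):
P₂O₅: 0.15·a + 0.07·b = 1.23
N: 0·a + 0.19·b = 1.9
Solving simultaneously: a = 3.53333, b = 10.

3.5 kg product A, 10.0 kg product B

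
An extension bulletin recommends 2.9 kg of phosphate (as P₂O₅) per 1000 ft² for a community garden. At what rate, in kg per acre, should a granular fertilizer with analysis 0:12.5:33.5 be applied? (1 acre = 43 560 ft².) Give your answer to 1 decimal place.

1010.6 kg of product per acre

Product per 1000 ft² = 2.9 / 12.5% = 23.2 kg.
Convert to per acre: 23.2 × 43.56 = 1010.59 kg.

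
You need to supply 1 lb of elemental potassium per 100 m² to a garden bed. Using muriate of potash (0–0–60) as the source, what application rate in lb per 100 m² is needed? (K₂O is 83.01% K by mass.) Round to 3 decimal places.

2.008 lb of product per hundred sq m

As K₂O: 1 / 0.8301 = 1.20467 lb per 100 m².
Product per 100 m² = 1.20467 / 60% = 2.00779 lb.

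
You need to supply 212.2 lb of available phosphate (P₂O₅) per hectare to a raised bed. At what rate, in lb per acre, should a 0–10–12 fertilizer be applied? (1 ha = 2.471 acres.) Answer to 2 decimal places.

Product per hectare = 212.2 / 10% = 2122 lb.
Convert to per acre: 2122 × 0.404694 = 858.762 lb.

858.76 lb of product per acre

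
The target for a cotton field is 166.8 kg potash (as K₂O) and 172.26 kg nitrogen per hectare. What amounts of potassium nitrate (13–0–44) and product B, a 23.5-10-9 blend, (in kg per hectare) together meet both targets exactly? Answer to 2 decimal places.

With a, b = kg per hectare of potassium nitrate and product B:
K₂O: 0.44·a + 0.09·b = 166.8
N: 0.13·a + 0.235·b = 172.26
From row1: a = (166.8 − 0.09·b) / 0.44.
Into row2: 0.13·(166.8 − 0.09·b)/0.44 + 0.235·b = 172.26 → b = 590.081, a = 258.393.

258.39 kg potassium nitrate, 590.08 kg product B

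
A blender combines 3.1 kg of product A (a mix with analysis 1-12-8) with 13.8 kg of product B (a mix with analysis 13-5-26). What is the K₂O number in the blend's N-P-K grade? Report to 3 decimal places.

Total mass = 3.1 + 13.8 = 16.9 kg.
K₂O mass = 8%×3.1 + 26%×13.8 = 3.836 kg.
% K₂O = 3.836 / 16.9 = 22.6982%.

22.698% K₂O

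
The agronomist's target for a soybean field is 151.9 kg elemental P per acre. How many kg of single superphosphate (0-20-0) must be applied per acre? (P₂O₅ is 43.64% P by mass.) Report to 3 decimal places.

1740.376 kg of product per acre

As P₂O₅: 151.9 / 0.4364 = 348.075 kg per acre.
Product per acre = 348.075 / 20% = 1740.3758 kg.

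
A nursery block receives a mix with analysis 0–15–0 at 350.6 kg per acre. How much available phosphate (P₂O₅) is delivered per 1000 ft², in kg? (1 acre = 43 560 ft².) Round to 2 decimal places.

P₂O₅ per acre = 350.6 × 15% = 52.59 kg.
Convert to per 1000 ft²: 52.59 × 0.0229568 = 1.2073 kg.

1.21 kg P₂O₅ per thousand sq ft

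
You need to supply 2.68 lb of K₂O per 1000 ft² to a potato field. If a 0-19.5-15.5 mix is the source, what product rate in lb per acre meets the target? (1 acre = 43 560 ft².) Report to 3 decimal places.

Product per 1000 ft² = 2.68 / 15.5% = 17.2903 lb.
Convert to per acre: 17.2903 × 43.56 = 753.16645 lb.

753.166 lb of product per acre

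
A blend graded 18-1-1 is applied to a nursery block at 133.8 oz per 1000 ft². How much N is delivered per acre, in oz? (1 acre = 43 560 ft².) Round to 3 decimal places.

1049.099 oz N per acre

nitrogen per 1000 ft² = 133.8 × 18% = 24.084 oz.
Convert to per acre: 24.084 × 43.56 = 1049.09904 oz.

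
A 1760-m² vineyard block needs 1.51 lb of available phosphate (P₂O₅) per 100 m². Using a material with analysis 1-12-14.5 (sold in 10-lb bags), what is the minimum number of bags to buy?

Product per 100 m² = 1.51 / 12% = 12.5833 lb.
Total product = 12.5833 × 1760 / 100 = 221.467 lb.
Bags = ⌈221.467 / 10⌉ = 23.

23 bags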